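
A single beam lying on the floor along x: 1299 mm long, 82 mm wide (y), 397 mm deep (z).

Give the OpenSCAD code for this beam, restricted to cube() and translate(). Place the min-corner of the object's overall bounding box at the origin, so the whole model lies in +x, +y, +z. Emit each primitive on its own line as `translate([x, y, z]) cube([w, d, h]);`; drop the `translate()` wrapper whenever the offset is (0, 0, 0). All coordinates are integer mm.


cube([1299, 82, 397]);


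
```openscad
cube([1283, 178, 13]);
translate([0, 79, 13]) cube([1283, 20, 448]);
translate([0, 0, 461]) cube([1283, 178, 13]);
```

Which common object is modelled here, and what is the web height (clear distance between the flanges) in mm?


An I-beam. The web height is 448 mm.

Two wide flanges with a thin centred web — an I-beam. Overall 474 mm minus two 13 mm flanges gives a web of 474 − 2·13 = 448 mm.


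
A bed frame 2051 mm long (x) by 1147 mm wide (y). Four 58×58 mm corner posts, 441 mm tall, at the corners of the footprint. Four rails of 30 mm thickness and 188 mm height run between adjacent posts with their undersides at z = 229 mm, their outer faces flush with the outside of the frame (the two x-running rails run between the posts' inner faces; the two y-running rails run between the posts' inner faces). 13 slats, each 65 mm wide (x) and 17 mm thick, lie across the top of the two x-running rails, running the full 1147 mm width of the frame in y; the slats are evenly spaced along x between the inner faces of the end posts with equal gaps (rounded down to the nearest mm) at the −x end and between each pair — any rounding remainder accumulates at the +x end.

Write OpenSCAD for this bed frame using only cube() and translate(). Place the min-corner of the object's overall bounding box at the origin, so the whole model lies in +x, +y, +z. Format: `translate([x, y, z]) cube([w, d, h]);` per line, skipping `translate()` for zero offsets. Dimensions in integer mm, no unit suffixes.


// slat z = rail_z + rail_h = 229 + 188 = 417
// slat gap = ⌊(1935 − 13·65) / 14⌋ = 77
cube([58, 58, 441]);
translate([0, 1089, 0]) cube([58, 58, 441]);
translate([1993, 0, 0]) cube([58, 58, 441]);
translate([1993, 1089, 0]) cube([58, 58, 441]);
translate([58, 0, 229]) cube([1935, 30, 188]);
translate([58, 1117, 229]) cube([1935, 30, 188]);
translate([0, 58, 229]) cube([30, 1031, 188]);
translate([2021, 58, 229]) cube([30, 1031, 188]);
translate([135, 0, 417]) cube([65, 1147, 17]);
translate([277, 0, 417]) cube([65, 1147, 17]);
translate([419, 0, 417]) cube([65, 1147, 17]);
translate([561, 0, 417]) cube([65, 1147, 17]);
translate([703, 0, 417]) cube([65, 1147, 17]);
translate([845, 0, 417]) cube([65, 1147, 17]);
translate([987, 0, 417]) cube([65, 1147, 17]);
translate([1129, 0, 417]) cube([65, 1147, 17]);
translate([1271, 0, 417]) cube([65, 1147, 17]);
translate([1413, 0, 417]) cube([65, 1147, 17]);
translate([1555, 0, 417]) cube([65, 1147, 17]);
translate([1697, 0, 417]) cube([65, 1147, 17]);
translate([1839, 0, 417]) cube([65, 1147, 17]);


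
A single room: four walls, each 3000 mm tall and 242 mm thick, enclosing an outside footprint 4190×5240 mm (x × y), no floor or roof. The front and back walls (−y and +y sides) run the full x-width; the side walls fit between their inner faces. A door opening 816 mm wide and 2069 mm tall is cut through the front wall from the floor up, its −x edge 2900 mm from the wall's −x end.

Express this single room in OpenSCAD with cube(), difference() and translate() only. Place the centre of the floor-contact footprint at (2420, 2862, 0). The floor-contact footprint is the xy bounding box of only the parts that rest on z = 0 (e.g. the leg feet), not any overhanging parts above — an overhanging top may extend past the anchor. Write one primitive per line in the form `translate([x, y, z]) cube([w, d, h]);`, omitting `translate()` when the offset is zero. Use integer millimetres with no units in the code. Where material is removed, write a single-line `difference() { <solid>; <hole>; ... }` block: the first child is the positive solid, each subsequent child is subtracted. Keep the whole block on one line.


difference() { translate([325, 242, 0]) cube([4190, 242, 3000]); translate([3225, 242, 0]) cube([816, 242, 2069]); }
translate([325, 5240, 0]) cube([4190, 242, 3000]);
translate([325, 484, 0]) cube([242, 4756, 3000]);
translate([4273, 484, 0]) cube([242, 4756, 3000]);


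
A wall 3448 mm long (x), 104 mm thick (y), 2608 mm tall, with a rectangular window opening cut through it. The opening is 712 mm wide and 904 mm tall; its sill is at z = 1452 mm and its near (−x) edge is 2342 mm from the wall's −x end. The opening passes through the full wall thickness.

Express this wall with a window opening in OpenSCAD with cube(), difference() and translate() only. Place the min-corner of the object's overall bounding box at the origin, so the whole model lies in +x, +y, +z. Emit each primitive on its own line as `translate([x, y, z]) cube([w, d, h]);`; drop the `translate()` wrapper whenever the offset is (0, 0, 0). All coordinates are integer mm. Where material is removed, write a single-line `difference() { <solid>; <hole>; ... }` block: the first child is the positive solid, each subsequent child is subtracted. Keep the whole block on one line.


difference() { cube([3448, 104, 2608]); translate([2342, 0, 1452]) cube([712, 104, 904]); }


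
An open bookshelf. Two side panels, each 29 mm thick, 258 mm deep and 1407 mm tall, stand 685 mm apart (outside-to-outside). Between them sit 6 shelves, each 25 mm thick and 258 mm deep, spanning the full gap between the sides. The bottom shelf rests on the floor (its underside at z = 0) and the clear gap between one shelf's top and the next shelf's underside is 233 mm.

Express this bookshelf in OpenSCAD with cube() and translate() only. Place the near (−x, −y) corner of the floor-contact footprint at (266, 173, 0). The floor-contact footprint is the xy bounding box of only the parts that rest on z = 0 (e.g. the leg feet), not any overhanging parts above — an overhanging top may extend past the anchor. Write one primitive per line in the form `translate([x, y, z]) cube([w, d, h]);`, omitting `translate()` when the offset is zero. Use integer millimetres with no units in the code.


translate([266, 173, 0]) cube([29, 258, 1407]);
translate([922, 173, 0]) cube([29, 258, 1407]);
translate([295, 173, 0]) cube([627, 258, 25]);
translate([295, 173, 258]) cube([627, 258, 25]);
translate([295, 173, 516]) cube([627, 258, 25]);
translate([295, 173, 774]) cube([627, 258, 25]);
translate([295, 173, 1032]) cube([627, 258, 25]);
translate([295, 173, 1290]) cube([627, 258, 25]);


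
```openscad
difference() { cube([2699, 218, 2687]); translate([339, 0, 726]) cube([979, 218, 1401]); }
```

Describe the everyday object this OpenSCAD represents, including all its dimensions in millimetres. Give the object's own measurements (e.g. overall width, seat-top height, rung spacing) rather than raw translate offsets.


A wall 2699 mm long (x), 218 mm thick (y), 2687 mm tall, with a rectangular window opening cut through it. The opening is 979 mm wide and 1401 mm tall; its sill is at z = 726 mm and its near (−x) edge is 339 mm from the wall's −x end. The opening passes through the full wall thickness.


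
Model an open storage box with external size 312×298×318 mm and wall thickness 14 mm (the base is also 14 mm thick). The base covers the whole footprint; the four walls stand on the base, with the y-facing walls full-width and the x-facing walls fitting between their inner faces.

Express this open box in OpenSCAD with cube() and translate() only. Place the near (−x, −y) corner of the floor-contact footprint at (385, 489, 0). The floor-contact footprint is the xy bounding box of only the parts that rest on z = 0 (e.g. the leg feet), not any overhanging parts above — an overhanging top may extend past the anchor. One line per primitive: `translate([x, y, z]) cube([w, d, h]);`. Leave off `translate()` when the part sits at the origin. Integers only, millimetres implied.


translate([385, 489, 0]) cube([312, 298, 14]);
translate([385, 489, 14]) cube([312, 14, 304]);
translate([385, 773, 14]) cube([312, 14, 304]);
translate([385, 503, 14]) cube([14, 270, 304]);
translate([683, 503, 14]) cube([14, 270, 304]);


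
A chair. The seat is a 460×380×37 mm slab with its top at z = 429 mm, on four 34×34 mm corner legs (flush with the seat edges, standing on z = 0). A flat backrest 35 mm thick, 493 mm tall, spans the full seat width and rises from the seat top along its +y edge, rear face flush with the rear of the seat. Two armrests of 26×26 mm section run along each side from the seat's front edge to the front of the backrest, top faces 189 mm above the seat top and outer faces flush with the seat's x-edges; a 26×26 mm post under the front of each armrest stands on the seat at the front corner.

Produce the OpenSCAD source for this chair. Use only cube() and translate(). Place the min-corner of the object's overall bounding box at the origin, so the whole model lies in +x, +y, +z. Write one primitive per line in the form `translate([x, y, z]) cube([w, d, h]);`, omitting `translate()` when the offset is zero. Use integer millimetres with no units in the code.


// leg_h = 429 - 37 = 392
// arm post h = 189 - 26 = 163
translate([0, 0, 392]) cube([460, 380, 37]);
cube([34, 34, 392]);
translate([426, 0, 0]) cube([34, 34, 392]);
translate([0, 346, 0]) cube([34, 34, 392]);
translate([426, 346, 0]) cube([34, 34, 392]);
translate([0, 345, 429]) cube([460, 35, 493]);
translate([0, 0, 592]) cube([26, 345, 26]);
translate([434, 0, 592]) cube([26, 345, 26]);
translate([0, 0, 429]) cube([26, 26, 163]);
translate([434, 0, 429]) cube([26, 26, 163]);


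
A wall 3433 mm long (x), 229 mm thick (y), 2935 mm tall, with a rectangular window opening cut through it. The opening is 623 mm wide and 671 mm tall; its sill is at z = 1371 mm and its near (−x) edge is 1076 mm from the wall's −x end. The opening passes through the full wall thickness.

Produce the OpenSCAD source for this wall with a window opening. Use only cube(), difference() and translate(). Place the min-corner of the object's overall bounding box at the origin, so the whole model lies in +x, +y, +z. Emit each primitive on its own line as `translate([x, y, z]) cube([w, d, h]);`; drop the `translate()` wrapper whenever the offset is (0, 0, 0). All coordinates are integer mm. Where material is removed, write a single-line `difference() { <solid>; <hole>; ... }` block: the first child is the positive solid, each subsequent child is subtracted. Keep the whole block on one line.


difference() { cube([3433, 229, 2935]); translate([1076, 0, 1371]) cube([623, 229, 671]); }


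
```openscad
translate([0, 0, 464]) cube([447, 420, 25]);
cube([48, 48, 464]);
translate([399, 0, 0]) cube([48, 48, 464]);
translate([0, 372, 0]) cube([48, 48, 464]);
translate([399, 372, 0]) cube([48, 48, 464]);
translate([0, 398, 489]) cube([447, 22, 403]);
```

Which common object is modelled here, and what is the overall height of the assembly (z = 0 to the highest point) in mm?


A chair. The overall height is 892 mm.

A slab on four corner posts with a tall panel at the back — a chair. The seat slab sits at z = 464 with thickness 25, and the 403 mm backrest starts at the seat top, so the overall height is 464 + 25 + 403 = 892 mm.


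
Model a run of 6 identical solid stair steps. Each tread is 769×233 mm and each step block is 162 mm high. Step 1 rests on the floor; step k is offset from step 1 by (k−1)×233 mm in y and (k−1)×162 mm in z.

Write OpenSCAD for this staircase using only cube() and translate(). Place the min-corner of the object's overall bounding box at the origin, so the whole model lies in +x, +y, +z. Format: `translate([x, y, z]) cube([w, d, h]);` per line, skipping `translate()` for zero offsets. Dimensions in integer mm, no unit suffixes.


cube([769, 233, 162]);
translate([0, 233, 162]) cube([769, 233, 162]);
translate([0, 466, 324]) cube([769, 233, 162]);
translate([0, 699, 486]) cube([769, 233, 162]);
translate([0, 932, 648]) cube([769, 233, 162]);
translate([0, 1165, 810]) cube([769, 233, 162]);


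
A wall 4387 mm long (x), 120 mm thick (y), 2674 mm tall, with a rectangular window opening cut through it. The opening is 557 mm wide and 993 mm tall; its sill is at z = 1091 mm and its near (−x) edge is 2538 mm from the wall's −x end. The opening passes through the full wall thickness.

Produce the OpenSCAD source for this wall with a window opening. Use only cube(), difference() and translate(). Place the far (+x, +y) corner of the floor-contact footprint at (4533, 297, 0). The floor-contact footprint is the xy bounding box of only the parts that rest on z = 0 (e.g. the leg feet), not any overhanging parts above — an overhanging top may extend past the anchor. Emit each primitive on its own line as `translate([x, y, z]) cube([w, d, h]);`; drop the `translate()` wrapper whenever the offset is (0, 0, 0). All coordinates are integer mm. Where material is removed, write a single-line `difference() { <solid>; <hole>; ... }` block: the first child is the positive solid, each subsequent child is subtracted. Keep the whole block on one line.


difference() { translate([146, 177, 0]) cube([4387, 120, 2674]); translate([2684, 177, 1091]) cube([557, 120, 993]); }


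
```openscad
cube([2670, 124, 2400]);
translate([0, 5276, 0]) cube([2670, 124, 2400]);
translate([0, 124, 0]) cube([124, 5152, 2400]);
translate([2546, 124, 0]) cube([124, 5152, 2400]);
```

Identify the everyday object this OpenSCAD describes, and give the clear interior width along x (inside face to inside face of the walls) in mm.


A house (or room) frame. The interior width is 2422 mm.

Four 2400 mm walls enclosing a rectangle with no floor or roof — a room or house frame. Outside width is 2670 mm and wall thickness is 124 mm, so the interior width is 2670 − 2 × 124 = 2422 mm.


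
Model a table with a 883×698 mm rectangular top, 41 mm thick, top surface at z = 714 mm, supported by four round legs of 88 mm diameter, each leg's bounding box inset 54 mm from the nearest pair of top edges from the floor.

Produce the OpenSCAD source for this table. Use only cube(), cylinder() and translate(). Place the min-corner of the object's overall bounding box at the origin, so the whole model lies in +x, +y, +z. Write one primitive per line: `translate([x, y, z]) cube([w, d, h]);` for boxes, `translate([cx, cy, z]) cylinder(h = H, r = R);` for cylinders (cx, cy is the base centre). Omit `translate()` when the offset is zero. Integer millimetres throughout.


translate([0, 0, 673]) cube([883, 698, 41]);
translate([98, 98, 0]) cylinder(h = 673, r = 44);
translate([785, 98, 0]) cylinder(h = 673, r = 44);
translate([98, 600, 0]) cylinder(h = 673, r = 44);
translate([785, 600, 0]) cylinder(h = 673, r = 44);


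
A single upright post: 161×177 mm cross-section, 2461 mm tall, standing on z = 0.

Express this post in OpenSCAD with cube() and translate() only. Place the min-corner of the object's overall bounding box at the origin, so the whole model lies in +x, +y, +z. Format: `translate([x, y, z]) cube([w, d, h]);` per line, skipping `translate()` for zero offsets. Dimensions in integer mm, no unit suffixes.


cube([161, 177, 2461]);


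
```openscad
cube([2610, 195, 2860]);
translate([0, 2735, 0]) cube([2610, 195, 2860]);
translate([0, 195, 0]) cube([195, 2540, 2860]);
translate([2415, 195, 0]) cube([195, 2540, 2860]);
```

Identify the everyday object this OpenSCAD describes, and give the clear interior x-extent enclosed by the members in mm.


A house (or room) frame. The interior width is 2220 mm.

Four 2860 mm walls enclosing a rectangle with no floor or roof — a room or house frame. Outside width is 2610 mm and wall thickness is 195 mm, so the interior width is 2610 − 2 × 195 = 2220 mm.


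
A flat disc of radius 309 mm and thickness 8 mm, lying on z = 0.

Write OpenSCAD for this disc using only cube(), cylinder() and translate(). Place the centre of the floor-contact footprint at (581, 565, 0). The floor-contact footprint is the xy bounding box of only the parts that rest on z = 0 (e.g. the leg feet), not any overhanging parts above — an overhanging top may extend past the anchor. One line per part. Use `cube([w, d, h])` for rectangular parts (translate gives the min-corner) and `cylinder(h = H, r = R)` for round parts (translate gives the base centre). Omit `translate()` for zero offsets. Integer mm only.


translate([581, 565, 0]) cylinder(h = 8, r = 309);


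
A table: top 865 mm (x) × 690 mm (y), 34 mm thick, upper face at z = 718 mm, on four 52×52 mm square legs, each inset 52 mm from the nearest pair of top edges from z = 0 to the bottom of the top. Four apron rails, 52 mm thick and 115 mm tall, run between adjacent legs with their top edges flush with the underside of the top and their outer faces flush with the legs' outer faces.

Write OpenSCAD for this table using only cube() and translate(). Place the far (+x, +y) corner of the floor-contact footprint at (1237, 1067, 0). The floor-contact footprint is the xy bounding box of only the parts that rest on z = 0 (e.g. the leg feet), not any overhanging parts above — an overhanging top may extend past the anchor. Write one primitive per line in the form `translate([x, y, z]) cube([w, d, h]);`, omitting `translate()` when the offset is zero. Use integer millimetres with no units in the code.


translate([424, 429, 684]) cube([865, 690, 34]);
translate([476, 481, 0]) cube([52, 52, 684]);
translate([1185, 481, 0]) cube([52, 52, 684]);
translate([476, 1015, 0]) cube([52, 52, 684]);
translate([1185, 1015, 0]) cube([52, 52, 684]);
translate([528, 481, 569]) cube([657, 52, 115]);
translate([528, 1015, 569]) cube([657, 52, 115]);
translate([476, 533, 569]) cube([52, 482, 115]);
translate([1185, 533, 569]) cube([52, 482, 115]);


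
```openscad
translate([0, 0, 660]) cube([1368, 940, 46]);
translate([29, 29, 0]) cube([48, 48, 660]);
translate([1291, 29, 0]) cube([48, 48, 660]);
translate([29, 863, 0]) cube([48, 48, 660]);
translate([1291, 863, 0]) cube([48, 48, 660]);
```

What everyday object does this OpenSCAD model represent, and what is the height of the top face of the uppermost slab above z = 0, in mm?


A table. The table height is 706 mm.

A 1368×940×46 slab sits at z = 660 on four 48 mm square posts — a table. The top surface is at 660 + 46 = 706 mm.


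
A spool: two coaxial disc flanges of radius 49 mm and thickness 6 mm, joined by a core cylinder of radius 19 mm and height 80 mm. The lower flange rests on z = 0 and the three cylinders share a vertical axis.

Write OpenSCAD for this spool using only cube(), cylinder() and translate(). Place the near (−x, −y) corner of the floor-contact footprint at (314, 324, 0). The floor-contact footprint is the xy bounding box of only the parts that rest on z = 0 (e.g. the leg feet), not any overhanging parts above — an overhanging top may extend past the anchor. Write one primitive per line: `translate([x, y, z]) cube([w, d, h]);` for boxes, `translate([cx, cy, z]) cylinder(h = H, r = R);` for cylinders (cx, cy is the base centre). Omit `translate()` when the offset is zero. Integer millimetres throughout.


translate([363, 373, 0]) cylinder(h = 6, r = 49);
translate([363, 373, 6]) cylinder(h = 80, r = 19);
translate([363, 373, 86]) cylinder(h = 6, r = 49);


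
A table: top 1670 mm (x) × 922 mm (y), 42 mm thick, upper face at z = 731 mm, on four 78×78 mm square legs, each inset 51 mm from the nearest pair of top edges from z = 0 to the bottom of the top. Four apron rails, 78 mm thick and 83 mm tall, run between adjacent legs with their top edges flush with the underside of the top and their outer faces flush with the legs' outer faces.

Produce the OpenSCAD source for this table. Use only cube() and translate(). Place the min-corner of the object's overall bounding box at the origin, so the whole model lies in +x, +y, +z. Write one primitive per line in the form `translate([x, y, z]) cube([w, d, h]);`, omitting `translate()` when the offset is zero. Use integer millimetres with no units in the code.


// leg_h = 731 - 42 = 689
// apron z = 689 - 83 = 606
translate([0, 0, 689]) cube([1670, 922, 42]);
translate([51, 51, 0]) cube([78, 78, 689]);
translate([1541, 51, 0]) cube([78, 78, 689]);
translate([51, 793, 0]) cube([78, 78, 689]);
translate([1541, 793, 0]) cube([78, 78, 689]);
translate([129, 51, 606]) cube([1412, 78, 83]);
translate([129, 793, 606]) cube([1412, 78, 83]);
translate([51, 129, 606]) cube([78, 664, 83]);
translate([1541, 129, 606]) cube([78, 664, 83]);


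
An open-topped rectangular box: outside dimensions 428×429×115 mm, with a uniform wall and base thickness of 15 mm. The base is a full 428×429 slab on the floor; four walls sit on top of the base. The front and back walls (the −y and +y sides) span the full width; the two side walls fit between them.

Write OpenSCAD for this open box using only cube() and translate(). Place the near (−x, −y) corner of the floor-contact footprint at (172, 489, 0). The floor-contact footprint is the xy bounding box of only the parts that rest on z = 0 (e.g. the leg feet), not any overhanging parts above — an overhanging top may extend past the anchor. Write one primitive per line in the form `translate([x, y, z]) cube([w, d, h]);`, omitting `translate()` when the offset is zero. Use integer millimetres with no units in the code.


translate([172, 489, 0]) cube([428, 429, 15]);
translate([172, 489, 15]) cube([428, 15, 100]);
translate([172, 903, 15]) cube([428, 15, 100]);
translate([172, 504, 15]) cube([15, 399, 100]);
translate([585, 504, 15]) cube([15, 399, 100]);


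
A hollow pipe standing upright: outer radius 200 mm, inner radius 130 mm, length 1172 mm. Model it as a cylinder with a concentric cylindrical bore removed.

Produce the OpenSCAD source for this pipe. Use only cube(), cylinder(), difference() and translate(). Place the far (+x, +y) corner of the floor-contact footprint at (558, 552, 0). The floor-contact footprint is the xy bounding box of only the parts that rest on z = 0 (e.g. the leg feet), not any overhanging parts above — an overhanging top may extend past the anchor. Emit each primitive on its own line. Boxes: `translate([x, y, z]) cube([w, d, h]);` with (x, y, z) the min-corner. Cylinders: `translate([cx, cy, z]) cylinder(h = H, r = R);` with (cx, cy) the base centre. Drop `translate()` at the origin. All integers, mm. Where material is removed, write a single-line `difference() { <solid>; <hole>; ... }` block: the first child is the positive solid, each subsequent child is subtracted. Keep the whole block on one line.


difference() { translate([358, 352, 0]) cylinder(h = 1172, r = 200); translate([358, 352, 0]) cylinder(h = 1172, r = 130); }


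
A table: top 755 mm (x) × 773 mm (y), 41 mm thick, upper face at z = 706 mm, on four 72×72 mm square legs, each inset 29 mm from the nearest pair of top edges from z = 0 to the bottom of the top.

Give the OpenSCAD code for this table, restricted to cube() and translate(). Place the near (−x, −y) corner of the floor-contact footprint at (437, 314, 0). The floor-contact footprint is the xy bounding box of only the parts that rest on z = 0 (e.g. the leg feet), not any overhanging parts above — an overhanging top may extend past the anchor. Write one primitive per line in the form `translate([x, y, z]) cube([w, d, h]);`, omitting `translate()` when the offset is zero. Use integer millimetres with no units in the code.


translate([408, 285, 665]) cube([755, 773, 41]);
translate([437, 314, 0]) cube([72, 72, 665]);
translate([1062, 314, 0]) cube([72, 72, 665]);
translate([437, 957, 0]) cube([72, 72, 665]);
translate([1062, 957, 0]) cube([72, 72, 665]);


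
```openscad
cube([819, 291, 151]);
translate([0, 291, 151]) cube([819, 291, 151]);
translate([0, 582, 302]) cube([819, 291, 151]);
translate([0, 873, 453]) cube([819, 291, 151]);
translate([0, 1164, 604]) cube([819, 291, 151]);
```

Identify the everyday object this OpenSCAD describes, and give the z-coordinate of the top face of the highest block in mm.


A staircase. The total rise is 755 mm.

5 identical blocks, each offset up and back from the previous — a staircase. Each step is 151 mm tall and there are 5 of them, so the total rise is 5 × 151 = 755 mm.


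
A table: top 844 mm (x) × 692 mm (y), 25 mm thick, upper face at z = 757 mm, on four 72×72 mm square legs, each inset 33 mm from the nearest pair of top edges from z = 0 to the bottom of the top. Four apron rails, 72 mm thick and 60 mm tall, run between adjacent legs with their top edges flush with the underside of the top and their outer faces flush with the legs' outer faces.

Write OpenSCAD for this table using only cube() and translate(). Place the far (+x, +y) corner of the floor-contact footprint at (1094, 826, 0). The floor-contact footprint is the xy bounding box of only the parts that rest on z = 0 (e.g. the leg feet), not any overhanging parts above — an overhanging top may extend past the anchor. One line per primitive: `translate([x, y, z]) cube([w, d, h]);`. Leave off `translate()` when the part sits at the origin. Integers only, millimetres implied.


translate([283, 167, 732]) cube([844, 692, 25]);
translate([316, 200, 0]) cube([72, 72, 732]);
translate([1022, 200, 0]) cube([72, 72, 732]);
translate([316, 754, 0]) cube([72, 72, 732]);
translate([1022, 754, 0]) cube([72, 72, 732]);
translate([388, 200, 672]) cube([634, 72, 60]);
translate([388, 754, 672]) cube([634, 72, 60]);
translate([316, 272, 672]) cube([72, 482, 60]);
translate([1022, 272, 672]) cube([72, 482, 60]);


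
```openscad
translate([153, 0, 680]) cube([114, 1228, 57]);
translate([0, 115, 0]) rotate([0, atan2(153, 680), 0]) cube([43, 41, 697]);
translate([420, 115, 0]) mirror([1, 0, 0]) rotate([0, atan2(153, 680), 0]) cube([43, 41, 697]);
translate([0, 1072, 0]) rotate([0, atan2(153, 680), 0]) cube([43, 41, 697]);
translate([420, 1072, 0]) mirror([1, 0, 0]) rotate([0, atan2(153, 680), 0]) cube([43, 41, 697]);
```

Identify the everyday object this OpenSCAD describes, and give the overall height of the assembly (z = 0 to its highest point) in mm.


A sawhorse. The overall height is 737 mm.

A beam across two mirrored pairs of raked legs — a sawhorse. The beam's underside is at z = 680 (matching the legs' vertical rise in atan2(153, 680)) and the beam is 57 mm tall, so its top is at 680 + 57 = 737 mm. The raked legs top out at the beam's underside, so that is the highest point.


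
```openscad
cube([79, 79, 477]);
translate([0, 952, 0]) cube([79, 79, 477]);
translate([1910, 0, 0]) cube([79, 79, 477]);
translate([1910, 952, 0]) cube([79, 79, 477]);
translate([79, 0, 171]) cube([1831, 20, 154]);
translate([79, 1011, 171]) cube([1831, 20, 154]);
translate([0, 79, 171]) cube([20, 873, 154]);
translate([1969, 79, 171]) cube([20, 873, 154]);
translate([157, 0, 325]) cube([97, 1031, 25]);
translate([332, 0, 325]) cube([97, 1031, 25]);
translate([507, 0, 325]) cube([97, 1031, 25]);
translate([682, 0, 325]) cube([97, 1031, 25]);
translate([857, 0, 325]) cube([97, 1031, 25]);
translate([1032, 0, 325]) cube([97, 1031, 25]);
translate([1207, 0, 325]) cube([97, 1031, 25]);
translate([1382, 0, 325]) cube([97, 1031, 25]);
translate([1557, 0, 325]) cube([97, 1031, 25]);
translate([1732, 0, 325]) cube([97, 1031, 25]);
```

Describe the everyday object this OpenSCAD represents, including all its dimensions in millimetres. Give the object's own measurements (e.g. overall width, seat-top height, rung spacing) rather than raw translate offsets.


A bed frame 1989 mm long (x) by 1031 mm wide (y). Four 79×79 mm corner posts, 477 mm tall, at the corners of the footprint. Four rails of 20 mm thickness and 154 mm height run between adjacent posts with their undersides at z = 171 mm, their outer faces flush with the outside of the frame (the two x-running rails run between the posts' inner faces; the two y-running rails run between the posts' inner faces). 10 slats, each 97 mm wide (x) and 25 mm thick, lie across the top of the two x-running rails, running the full 1031 mm width of the frame in y; along x they sit between the end posts with a 78 mm gap after the −x posts and between neighbouring slats, leaving 81 mm before the +x posts.


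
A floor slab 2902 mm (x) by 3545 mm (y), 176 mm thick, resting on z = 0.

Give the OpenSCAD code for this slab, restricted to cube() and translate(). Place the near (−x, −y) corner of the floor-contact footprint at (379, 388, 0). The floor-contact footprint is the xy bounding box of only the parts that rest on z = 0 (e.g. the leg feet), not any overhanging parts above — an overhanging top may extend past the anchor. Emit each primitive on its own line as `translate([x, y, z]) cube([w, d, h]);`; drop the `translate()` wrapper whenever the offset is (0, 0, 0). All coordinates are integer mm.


translate([379, 388, 0]) cube([2902, 3545, 176]);


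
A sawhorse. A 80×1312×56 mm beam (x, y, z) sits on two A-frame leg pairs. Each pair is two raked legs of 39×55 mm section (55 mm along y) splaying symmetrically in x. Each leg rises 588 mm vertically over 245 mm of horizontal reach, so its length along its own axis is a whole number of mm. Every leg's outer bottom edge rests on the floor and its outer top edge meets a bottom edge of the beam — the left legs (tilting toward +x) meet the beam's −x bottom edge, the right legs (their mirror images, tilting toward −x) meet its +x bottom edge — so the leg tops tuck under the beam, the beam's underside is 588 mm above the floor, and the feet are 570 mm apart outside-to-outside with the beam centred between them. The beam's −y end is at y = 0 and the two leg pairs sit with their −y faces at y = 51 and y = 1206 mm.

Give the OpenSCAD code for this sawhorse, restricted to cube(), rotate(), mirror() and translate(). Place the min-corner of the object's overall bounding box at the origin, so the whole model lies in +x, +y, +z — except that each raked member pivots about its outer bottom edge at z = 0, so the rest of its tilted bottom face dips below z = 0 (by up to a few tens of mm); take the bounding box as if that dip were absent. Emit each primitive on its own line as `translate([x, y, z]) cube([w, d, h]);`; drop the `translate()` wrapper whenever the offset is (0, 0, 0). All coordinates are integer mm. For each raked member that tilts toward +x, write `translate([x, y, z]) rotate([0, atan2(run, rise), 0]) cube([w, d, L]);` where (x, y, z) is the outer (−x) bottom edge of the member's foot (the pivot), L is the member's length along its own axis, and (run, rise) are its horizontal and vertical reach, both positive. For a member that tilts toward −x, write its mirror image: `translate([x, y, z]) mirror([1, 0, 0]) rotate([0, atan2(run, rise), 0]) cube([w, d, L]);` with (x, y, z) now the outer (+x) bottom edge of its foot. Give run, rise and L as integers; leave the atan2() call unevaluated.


translate([245, 0, 588]) cube([80, 1312, 56]);
translate([0, 51, 0]) rotate([0, atan2(245, 588), 0]) cube([39, 55, 637]);
translate([570, 51, 0]) mirror([1, 0, 0]) rotate([0, atan2(245, 588), 0]) cube([39, 55, 637]);
translate([0, 1206, 0]) rotate([0, atan2(245, 588), 0]) cube([39, 55, 637]);
translate([570, 1206, 0]) mirror([1, 0, 0]) rotate([0, atan2(245, 588), 0]) cube([39, 55, 637]);


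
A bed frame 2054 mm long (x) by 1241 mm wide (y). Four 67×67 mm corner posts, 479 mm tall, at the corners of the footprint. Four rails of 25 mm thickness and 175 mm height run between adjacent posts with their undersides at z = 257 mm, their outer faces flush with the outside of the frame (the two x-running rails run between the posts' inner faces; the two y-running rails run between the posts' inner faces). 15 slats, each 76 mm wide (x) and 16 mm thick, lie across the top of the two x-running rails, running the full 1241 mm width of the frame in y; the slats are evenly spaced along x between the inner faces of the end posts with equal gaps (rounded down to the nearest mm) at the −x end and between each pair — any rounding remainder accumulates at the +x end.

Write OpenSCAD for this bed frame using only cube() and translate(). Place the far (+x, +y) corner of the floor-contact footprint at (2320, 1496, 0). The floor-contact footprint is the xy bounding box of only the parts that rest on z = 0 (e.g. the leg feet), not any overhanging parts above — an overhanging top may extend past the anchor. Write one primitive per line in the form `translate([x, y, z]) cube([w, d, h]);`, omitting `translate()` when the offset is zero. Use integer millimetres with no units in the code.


// slat z = rail_z + rail_h = 257 + 175 = 432
// slat gap = ⌊(1920 − 15·76) / 16⌋ = 48
translate([266, 255, 0]) cube([67, 67, 479]);
translate([266, 1429, 0]) cube([67, 67, 479]);
translate([2253, 255, 0]) cube([67, 67, 479]);
translate([2253, 1429, 0]) cube([67, 67, 479]);
translate([333, 255, 257]) cube([1920, 25, 175]);
translate([333, 1471, 257]) cube([1920, 25, 175]);
translate([266, 322, 257]) cube([25, 1107, 175]);
translate([2295, 322, 257]) cube([25, 1107, 175]);
translate([381, 255, 432]) cube([76, 1241, 16]);
translate([505, 255, 432]) cube([76, 1241, 16]);
translate([629, 255, 432]) cube([76, 1241, 16]);
translate([753, 255, 432]) cube([76, 1241, 16]);
translate([877, 255, 432]) cube([76, 1241, 16]);
translate([1001, 255, 432]) cube([76, 1241, 16]);
translate([1125, 255, 432]) cube([76, 1241, 16]);
translate([1249, 255, 432]) cube([76, 1241, 16]);
translate([1373, 255, 432]) cube([76, 1241, 16]);
translate([1497, 255, 432]) cube([76, 1241, 16]);
translate([1621, 255, 432]) cube([76, 1241, 16]);
translate([1745, 255, 432]) cube([76, 1241, 16]);
translate([1869, 255, 432]) cube([76, 1241, 16]);
translate([1993, 255, 432]) cube([76, 1241, 16]);
translate([2117, 255, 432]) cube([76, 1241, 16]);


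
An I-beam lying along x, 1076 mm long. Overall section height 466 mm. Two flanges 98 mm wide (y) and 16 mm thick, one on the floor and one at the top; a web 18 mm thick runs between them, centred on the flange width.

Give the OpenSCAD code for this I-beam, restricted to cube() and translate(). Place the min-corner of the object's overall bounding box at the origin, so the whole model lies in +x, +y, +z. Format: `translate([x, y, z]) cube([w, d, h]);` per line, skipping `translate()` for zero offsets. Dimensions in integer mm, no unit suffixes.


cube([1076, 98, 16]);
translate([0, 40, 16]) cube([1076, 18, 434]);
translate([0, 0, 450]) cube([1076, 98, 16]);


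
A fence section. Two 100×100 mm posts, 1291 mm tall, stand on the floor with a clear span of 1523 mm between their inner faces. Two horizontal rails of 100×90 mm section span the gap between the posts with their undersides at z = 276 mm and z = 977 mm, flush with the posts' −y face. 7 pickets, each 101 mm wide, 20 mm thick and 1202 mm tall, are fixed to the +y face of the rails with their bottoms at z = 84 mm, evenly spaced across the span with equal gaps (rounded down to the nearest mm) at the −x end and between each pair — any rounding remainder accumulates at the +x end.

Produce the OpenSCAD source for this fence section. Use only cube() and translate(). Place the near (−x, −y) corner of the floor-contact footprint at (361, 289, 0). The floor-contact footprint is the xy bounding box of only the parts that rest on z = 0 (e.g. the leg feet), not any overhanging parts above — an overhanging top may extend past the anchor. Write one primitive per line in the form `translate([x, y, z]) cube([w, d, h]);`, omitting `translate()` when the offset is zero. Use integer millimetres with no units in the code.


translate([361, 289, 0]) cube([100, 100, 1291]);
translate([1984, 289, 0]) cube([100, 100, 1291]);
translate([461, 289, 276]) cube([1523, 100, 90]);
translate([461, 289, 977]) cube([1523, 100, 90]);
translate([563, 389, 84]) cube([101, 20, 1202]);
translate([766, 389, 84]) cube([101, 20, 1202]);
translate([969, 389, 84]) cube([101, 20, 1202]);
translate([1172, 389, 84]) cube([101, 20, 1202]);
translate([1375, 389, 84]) cube([101, 20, 1202]);
translate([1578, 389, 84]) cube([101, 20, 1202]);
translate([1781, 389, 84]) cube([101, 20, 1202]);


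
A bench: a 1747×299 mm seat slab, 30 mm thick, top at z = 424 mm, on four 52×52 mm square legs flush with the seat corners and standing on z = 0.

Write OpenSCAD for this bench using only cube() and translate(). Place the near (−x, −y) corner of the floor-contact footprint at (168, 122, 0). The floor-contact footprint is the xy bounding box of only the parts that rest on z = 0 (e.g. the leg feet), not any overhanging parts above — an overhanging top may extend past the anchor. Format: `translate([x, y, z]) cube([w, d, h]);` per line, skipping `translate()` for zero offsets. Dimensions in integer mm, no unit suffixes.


// leg_h = 424 − 30 = 394
translate([168, 122, 394]) cube([1747, 299, 30]);
translate([168, 122, 0]) cube([52, 52, 394]);
translate([168, 369, 0]) cube([52, 52, 394]);
translate([1863, 122, 0]) cube([52, 52, 394]);
translate([1863, 369, 0]) cube([52, 52, 394]);


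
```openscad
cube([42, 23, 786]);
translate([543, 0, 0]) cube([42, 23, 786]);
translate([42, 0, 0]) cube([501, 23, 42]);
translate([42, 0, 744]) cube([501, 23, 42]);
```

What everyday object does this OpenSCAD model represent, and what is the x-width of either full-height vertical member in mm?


A picture frame. The border width is 42 mm.

Four thin pieces enclosing a rectangular opening — a picture frame. The two full-height stiles are 786 mm tall; the top rail sits at z = 744 and is 42 mm tall, so the border above the opening is 786 − 744 = 42 mm, matching the stile x-width.


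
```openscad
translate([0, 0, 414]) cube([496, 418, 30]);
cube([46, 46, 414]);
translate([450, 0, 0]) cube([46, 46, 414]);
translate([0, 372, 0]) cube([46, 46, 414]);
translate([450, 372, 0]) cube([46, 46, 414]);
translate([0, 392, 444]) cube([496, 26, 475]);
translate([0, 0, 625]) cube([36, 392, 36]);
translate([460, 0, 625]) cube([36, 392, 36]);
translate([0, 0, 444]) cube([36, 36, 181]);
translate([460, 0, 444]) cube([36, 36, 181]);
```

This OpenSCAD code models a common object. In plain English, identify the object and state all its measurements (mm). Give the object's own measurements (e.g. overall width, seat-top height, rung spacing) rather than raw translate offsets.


A chair. The seat is a 496×418×30 mm slab with its top at z = 444 mm, on four 46×46 mm corner legs (flush with the seat edges, standing on z = 0). A flat backrest 26 mm thick, 475 mm tall, spans the full seat width and rises from the seat top along its +y edge, rear face flush with the rear of the seat. Two armrests of 36×36 mm section run along each side from the seat's front edge to the front of the backrest, top faces 217 mm above the seat top and outer faces flush with the seat's x-edges; a 36×36 mm post under the front of each armrest stands on the seat at the front corner.


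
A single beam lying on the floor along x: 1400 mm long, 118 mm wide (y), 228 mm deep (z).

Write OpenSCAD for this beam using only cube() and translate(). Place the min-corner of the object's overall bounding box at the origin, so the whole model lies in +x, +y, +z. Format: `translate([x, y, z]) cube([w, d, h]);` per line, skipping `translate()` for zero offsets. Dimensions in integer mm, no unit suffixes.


cube([1400, 118, 228]);


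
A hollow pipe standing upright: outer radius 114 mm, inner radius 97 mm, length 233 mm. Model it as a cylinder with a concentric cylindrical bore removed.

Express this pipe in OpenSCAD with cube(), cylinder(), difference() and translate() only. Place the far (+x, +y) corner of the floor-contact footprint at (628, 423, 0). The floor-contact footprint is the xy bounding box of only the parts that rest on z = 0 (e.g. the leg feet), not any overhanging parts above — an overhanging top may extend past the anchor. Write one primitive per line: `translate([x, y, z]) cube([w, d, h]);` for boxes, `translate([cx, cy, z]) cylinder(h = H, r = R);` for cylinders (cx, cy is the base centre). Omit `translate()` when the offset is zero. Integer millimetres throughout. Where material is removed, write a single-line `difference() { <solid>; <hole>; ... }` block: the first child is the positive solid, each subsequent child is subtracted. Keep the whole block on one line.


difference() { translate([514, 309, 0]) cylinder(h = 233, r = 114); translate([514, 309, 0]) cylinder(h = 233, r = 97); }
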